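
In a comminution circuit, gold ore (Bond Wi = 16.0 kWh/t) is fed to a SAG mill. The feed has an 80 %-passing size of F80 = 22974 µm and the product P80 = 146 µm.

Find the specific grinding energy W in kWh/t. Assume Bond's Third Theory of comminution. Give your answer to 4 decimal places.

W_Bond = 10·Wi·(1/√P₈₀ − 1/√F₈₀)
1/√146 = 0.082761;  1/√22974 = 0.006598
W = 10·16.0·(0.082761 − 0.006598) = 12.1861 kWh/t

W = 12.1861 kWh/t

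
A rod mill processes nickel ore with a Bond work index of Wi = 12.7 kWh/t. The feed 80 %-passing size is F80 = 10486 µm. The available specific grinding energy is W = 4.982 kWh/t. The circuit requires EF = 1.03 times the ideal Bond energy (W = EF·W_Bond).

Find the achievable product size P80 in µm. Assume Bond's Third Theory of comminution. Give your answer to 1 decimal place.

P80 = 436.7 µm

W = 10·Wi·(P80^(-½) − F80^(-½))
W_Bond = W / EF = 4.982 / 1.03 = 4.8369 kWh/t
1/√P80 = 1/√F80 + W_Bond/(10·Wi)
  = 4.8369/(10·12.7) + 1/√10486 = 0.038086 + 0.009766 = 0.047851
P80 = (1/0.047851)² = 20.8981² = 436.73 µm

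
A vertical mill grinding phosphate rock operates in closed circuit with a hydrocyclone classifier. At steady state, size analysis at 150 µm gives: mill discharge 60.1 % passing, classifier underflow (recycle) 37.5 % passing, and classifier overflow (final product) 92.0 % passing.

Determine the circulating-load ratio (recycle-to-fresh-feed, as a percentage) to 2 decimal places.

Balance %-passing 150 µm (r = R/F):
d + r·d = r·u + o → r(d−u) = o−d
r = (92.0 − 60.1)/(60.1 − 37.5) = 31.9/22.6 = 1.4115
CL = 100·r = 141.15 %

CL = 141.15 %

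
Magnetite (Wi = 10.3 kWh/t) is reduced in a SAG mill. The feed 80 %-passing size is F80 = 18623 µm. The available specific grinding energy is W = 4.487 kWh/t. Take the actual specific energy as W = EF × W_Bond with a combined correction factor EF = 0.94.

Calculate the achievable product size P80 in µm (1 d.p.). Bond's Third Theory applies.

P80 = 347.1 µm

W = 10 Wi / √P80 − 10 Wi / √F80
W_Bond = W / EF = 4.487 / 0.94 = 4.7734 kWh/t
1/√P80 = 1/√F80 + W_Bond/(10·Wi)
  = 4.7734/(10·10.3) + 1/√18623 = 0.046344 + 0.007328 = 0.053672
P80 = (1/0.053672)² = 18.6318² = 347.15 µm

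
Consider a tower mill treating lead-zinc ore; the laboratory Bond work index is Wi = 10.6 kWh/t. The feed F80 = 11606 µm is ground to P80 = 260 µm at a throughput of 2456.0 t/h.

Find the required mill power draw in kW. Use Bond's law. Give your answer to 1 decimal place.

W_Bond = 10·Wi·(1/√P₈₀ − 1/√F₈₀)
W = 10·10.6·(1/√260 − 1/√11606) = 10·10.6·(0.052735) = 5.5899 kWh/t
Mill draw = 5.5899 × 2456.0 = 13728.8 kW

P = 13728.8 kW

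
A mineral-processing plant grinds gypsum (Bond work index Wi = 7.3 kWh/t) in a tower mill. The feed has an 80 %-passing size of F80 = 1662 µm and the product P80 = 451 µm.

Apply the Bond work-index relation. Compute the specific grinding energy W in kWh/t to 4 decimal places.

W = 1.6468 kWh/t

Bond: W = 10·Wi·(1/√P80 − 1/√F80)
1/√451 = 0.047088;  1/√1662 = 0.024529
W = 10·7.3·(0.047088 − 0.024529) = 1.6468 kWh/t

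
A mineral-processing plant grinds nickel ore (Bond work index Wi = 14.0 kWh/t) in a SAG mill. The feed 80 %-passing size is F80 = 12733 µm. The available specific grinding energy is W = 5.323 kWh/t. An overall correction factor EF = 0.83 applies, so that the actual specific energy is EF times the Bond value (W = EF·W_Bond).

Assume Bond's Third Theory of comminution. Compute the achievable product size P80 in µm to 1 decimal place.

P80 = 334.6 µm

W = 10·Wi·(P80^(-½) − F80^(-½))
W_Bond = W / EF = 5.323 / 0.83 = 6.4133 kWh/t
1/√P80 = 1/√F80 + W_Bond/(10·Wi)
  = 6.4133/(10·14.0) + 1/√12733 = 0.045809 + 0.008862 = 0.054671
P80 = (1/0.054671)² = 18.2912² = 334.57 µm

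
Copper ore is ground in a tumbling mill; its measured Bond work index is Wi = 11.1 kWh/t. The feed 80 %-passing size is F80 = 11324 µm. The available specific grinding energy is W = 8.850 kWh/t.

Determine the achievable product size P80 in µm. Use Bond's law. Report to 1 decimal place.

W = 10 Wi (1/√P80 − 1/√F80)  [Bond]
P80^-0.5 = F80^-0.5 + W/(10 Wi)
  = 8.8500/(10·11.1) + 1/√11324 = 0.079730 + 0.009397 = 0.089127
P80 = (1/0.089127)² = 11.2199² = 125.89 µm

P80 = 125.9 µm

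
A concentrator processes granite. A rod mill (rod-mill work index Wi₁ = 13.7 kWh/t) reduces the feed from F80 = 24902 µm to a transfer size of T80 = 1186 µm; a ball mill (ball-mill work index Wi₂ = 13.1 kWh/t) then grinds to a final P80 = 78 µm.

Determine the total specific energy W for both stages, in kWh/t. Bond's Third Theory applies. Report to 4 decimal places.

W = 14.1389 kWh/t

Bond:  W = 10 Wi (1/√P − 1/√F)
Stage 1 (24902→1186 µm, Wi₁=13.7): W₁ = 10·13.7·(0.029037 − 0.006337) = 3.1100 kWh/t
Stage 2 (1186→78 µm, Wi₂=13.1): W₂ = 10·13.1·(0.113228 − 0.029037) = 11.0289 kWh/t
W = W₁ + W₂ = 3.1100 + 11.0289 = 14.1389 kWh/t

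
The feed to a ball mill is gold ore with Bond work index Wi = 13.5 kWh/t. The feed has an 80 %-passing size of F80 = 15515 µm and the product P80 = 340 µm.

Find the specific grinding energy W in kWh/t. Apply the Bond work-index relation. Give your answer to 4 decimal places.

W = 10·Wi·[P80^(−½) − F80^(−½)]
1/√340 = 0.054233;  1/√15515 = 0.008028
W = 10·13.5·(0.054233 − 0.008028) = 6.2376 kWh/t

W = 6.2376 kWh/t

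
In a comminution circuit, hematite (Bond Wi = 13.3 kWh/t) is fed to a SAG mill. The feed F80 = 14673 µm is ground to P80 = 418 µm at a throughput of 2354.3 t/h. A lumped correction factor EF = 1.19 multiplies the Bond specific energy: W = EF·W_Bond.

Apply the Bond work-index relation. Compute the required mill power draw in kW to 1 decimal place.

P = 15149.1 kW

W = 10 Wi (1/√P80 − 1/√F80)  [Bond]
W = 10·13.3·(1/√418 − 1/√14673) = 10·13.3·(0.040656) = 5.4073 kWh/t
W_actual = 1.19 × 5.4073 = 6.4346 kWh/t
Mill draw = 6.4346 × 2354.3 = 15149.1 kW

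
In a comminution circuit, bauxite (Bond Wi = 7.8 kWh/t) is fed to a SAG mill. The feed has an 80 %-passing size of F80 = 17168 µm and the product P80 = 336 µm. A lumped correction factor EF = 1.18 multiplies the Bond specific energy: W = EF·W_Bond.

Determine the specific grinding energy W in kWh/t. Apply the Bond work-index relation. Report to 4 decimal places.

W = 10 Wi (P80^-0.5 − F80^-0.5)
1/√336 = 0.054554;  1/√17168 = 0.007632
W = 10·7.8·(0.054554 − 0.007632) = 3.6600 kWh/t
Corrected W = EF·W_Bond = 1.18·3.6600 = 4.3187 kWh/t

W = 4.3187 kWh/t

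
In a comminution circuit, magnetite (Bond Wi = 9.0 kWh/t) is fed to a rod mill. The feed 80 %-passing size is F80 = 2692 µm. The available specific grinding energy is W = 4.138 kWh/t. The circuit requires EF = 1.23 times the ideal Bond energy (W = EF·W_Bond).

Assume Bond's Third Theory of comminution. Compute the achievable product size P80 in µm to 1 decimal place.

P80 = 311.6 µm

W = 10 Wi (1/√P80 − 1/√F80)  [Bond]
W_Bond = W / EF = 4.138 / 1.23 = 3.3642 kWh/t
P80^-0.5 = F80^-0.5 + W_Bond/(10 Wi)
  = 3.3642/(10·9.0) + 1/√2692 = 0.037380 + 0.019274 = 0.056654
P80 = (1/0.056654)² = 17.6510² = 311.56 µm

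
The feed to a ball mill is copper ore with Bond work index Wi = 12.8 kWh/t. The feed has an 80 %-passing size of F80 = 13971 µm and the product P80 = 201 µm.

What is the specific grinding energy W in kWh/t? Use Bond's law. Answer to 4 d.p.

W = 7.9455 kWh/t

W = 10 Wi (1/√P80 − 1/√F80)  [Bond]
1/√201 = 0.070535;  1/√13971 = 0.008460
W = 10·12.8·(0.070535 − 0.008460) = 7.9455 kWh/t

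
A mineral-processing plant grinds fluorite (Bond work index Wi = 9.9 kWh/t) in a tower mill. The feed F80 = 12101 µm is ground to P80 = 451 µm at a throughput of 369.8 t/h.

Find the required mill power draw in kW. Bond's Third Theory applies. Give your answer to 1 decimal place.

W = 10 Wi / √P80 − 10 Wi / √F80
W = 10·9.9·(1/√451 − 1/√12101) = 10·9.9·(0.037998) = 3.7618 kWh/t
Power = W × throughput = 3.7618 kWh/t × 369.8 t/h = 1391.1 kW

P = 1391.1 kW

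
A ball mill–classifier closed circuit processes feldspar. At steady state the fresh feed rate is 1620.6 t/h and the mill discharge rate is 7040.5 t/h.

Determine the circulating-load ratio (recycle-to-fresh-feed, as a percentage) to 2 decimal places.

M = F + R at steady state, so:
R = M − F = 7040.5 − 1620.6 = 5419.9 t/h
CL = 100·R/F = 100·5419.9/1620.6 = 334.44 %

CL = 334.44 %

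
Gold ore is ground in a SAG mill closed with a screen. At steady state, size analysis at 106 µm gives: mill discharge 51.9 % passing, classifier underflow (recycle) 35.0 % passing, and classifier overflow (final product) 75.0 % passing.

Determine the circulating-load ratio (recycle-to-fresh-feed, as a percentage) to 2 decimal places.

Classifier node, passing 106 µm:
(1+r)d = ru + o → r = (o−d)/(d−u)
r = (75.0 − 51.9)/(51.9 − 35.0) = 23.1/16.9 = 1.3669
CL = 100·r = 136.69 %

CL = 136.69 %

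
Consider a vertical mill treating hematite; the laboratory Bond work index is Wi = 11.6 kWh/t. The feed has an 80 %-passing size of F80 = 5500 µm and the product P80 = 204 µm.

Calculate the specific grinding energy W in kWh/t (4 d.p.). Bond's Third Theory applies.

W = 6.5575 kWh/t

Bond: W = 10·Wi·(1/√P80 − 1/√F80)
1/√204 = 0.070014;  1/√5500 = 0.013484
W = 10·11.6·(0.070014 − 0.013484) = 6.5575 kWh/t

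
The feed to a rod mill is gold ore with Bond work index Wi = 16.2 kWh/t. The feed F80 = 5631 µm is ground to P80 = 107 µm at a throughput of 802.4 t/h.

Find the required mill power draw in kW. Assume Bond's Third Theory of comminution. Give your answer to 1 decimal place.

P = 10834.2 kW

Bond:  W = 10 Wi (1/√P − 1/√F)
W = 10·16.2·(1/√107 − 1/√5631) = 10·16.2·(0.083347) = 13.5023 kWh/t
P = W·T = 13.5023·802.4 = 10834.2 kW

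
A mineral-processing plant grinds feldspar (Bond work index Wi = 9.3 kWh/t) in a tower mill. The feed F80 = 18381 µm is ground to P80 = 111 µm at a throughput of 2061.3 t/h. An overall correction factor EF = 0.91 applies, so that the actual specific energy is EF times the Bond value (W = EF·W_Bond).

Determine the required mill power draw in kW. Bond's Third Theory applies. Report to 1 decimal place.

W = 10·Wi·[P80^(−½) − F80^(−½)]
W = 10·9.3·(1/√111 − 1/√18381) = 10·9.3·(0.087540) = 8.1412 kWh/t
With EF = 0.91: W = 8.1412·0.91 = 7.4085 kWh/t
Power = W × throughput = 7.4085 kWh/t × 2061.3 t/h = 15271.1 kW

P = 15271.1 kW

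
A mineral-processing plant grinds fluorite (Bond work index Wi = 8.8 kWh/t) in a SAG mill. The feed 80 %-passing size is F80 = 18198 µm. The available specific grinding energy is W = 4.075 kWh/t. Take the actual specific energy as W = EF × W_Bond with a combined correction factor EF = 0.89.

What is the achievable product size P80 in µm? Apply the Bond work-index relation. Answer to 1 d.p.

W_Bond = 10·Wi·(1/√P₈₀ − 1/√F₈₀)
W_Bond = W / EF = 4.075 / 0.89 = 4.5787 kWh/t
P80^(−½) = W_Bond/(10 Wi) + F80^(−½)
  = 4.5787/(10·8.8) + 1/√18198 = 0.052030 + 0.007413 = 0.059443
P80 = (1/0.059443)² = 16.8228² = 283.01 µm

P80 = 283.0 µm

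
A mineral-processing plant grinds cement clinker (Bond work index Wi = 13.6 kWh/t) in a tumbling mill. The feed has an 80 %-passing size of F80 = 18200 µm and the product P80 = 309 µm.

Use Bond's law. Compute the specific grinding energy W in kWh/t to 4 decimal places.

W = 10·Wi·[P80^(−½) − F80^(−½)]
1/√309 = 0.056888;  1/√18200 = 0.007412
W = 10·13.6·(0.056888 − 0.007412) = 6.7287 kWh/t

W = 6.7287 kWh/t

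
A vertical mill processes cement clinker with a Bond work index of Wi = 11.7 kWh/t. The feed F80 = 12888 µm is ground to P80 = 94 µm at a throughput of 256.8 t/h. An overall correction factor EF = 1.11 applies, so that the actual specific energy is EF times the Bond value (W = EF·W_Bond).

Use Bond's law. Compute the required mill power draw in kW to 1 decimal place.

P = 3146.1 kW

W = 10·Wi·(P80^(-½) − F80^(-½))
W = 10·11.7·(1/√94 − 1/√12888) = 10·11.7·(0.094334) = 11.0370 kWh/t
With EF = 1.11: W = 11.0370·1.11 = 12.2511 kWh/t
P = W·T = 12.2511·256.8 = 3146.1 kW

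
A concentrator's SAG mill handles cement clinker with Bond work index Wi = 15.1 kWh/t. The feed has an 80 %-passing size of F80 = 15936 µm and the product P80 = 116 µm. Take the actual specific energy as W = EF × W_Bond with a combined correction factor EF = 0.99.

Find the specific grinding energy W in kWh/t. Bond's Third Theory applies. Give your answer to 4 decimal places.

W = 12.6956 kWh/t

W = 10 Wi (P80^-0.5 − F80^-0.5)
1/√116 = 0.092848;  1/√15936 = 0.007922
W = 10·15.1·(0.092848 − 0.007922) = 12.8238 kWh/t
With EF = 0.99: W = 12.8238·0.99 = 12.6956 kWh/t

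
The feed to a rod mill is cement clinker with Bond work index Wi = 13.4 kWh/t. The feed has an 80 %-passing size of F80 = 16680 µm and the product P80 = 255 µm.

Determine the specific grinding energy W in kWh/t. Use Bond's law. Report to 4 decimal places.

W = 7.3539 kWh/t

W = 10·Wi·[P80^(−½) − F80^(−½)]
1/√255 = 0.062622;  1/√16680 = 0.007743
W = 10·13.4·(0.062622 − 0.007743) = 7.3539 kWh/t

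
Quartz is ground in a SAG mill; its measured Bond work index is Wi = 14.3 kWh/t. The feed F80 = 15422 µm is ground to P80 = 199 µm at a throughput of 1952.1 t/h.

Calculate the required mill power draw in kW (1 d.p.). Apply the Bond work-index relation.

P = 17540.6 kW

W = 10·Wi·[P80^(−½) − F80^(−½)]
W = 10·14.3·(1/√199 − 1/√15422) = 10·14.3·(0.062836) = 8.9855 kWh/t
P = W·T = 8.9855·1952.1 = 17540.6 kW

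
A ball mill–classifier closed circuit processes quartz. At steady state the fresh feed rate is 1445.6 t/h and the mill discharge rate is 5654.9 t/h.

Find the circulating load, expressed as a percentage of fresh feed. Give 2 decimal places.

Steady state: M = F + R.
R = M − F = 5654.9 − 1445.6 = 4209.3 t/h
CL = 100·R/F = 100·4209.3/1445.6 = 291.18 %

CL = 291.18 %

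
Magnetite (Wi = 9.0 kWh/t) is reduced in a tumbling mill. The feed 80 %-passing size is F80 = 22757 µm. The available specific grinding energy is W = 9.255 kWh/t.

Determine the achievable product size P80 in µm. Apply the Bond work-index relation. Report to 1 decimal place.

P80 = 83.5 µm

W = 10·Wi·(P80^(-½) − F80^(-½))
⇒ 1/√P80 = W/(10 Wi) + 1/√F80
  = 9.2550/(10·9.0) + 1/√22757 = 0.102833 + 0.006629 = 0.109462
P80 = (1/0.109462)² = 9.1356² = 83.46 µm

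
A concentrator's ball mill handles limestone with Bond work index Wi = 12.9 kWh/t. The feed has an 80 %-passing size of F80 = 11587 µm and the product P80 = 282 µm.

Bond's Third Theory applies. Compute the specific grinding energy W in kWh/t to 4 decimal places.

W_Bond = 10·Wi·(1/√P₈₀ − 1/√F₈₀)
1/√282 = 0.059549;  1/√11587 = 0.009290
W = 10·12.9·(0.059549 − 0.009290) = 6.4834 kWh/t

W = 6.4834 kWh/t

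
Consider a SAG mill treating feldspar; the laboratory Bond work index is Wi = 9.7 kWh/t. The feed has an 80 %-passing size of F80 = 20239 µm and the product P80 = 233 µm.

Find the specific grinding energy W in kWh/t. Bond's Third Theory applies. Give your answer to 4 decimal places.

W = 5.6728 kWh/t

W = 10·Wi·(P80^(-½) − F80^(-½))
1/√233 = 0.065512;  1/√20239 = 0.007029
W = 10·9.7·(0.065512 − 0.007029) = 5.6728 kWh/t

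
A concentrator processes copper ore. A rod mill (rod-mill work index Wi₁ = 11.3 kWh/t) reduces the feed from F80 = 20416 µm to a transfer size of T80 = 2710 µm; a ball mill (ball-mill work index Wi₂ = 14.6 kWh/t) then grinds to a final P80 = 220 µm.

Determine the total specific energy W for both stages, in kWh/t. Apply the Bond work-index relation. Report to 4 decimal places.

W = 10 Wi / √P80 − 10 Wi / √F80
Stage 1 (20416→2710 µm, Wi₁=11.3): W₁ = 10·11.3·(0.019209 − 0.006999) = 1.3798 kWh/t
Stage 2 (2710→220 µm, Wi₂=14.6): W₂ = 10·14.6·(0.067420 − 0.019209) = 7.0387 kWh/t
W = W₁ + W₂ = 1.3798 + 7.0387 = 8.4186 kWh/t

W = 8.4186 kWh/t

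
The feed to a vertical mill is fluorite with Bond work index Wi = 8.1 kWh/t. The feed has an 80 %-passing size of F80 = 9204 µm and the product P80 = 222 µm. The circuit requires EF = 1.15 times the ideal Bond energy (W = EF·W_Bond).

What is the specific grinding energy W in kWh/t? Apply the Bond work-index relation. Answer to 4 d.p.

W = 5.2809 kWh/t

W = 10·Wi·[P80^(−½) − F80^(−½)]
1/√222 = 0.067116;  1/√9204 = 0.010423
W = 10·8.1·(0.067116 − 0.010423) = 4.5921 kWh/t
W_actual = 1.15 × 4.5921 = 5.2809 kWh/t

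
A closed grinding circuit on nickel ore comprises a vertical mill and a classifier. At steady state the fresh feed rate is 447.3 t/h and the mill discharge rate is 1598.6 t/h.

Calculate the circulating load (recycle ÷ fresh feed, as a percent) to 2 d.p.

Steady state: M = F + R.
R = M − F = 1598.6 − 447.3 = 1151.3 t/h
CL = 100·R/F = 100·1151.3/447.3 = 257.39 %

CL = 257.39 %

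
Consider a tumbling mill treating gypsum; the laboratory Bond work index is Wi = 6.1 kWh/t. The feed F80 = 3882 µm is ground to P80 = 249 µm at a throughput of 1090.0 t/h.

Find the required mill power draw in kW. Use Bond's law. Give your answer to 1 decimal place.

W = 10·Wi·[P80^(−½) − F80^(−½)]
W = 10·6.1·(1/√249 − 1/√3882) = 10·6.1·(0.047323) = 2.8867 kWh/t
Mill draw = 2.8867 × 1090.0 = 3146.5 kW

P = 3146.5 kW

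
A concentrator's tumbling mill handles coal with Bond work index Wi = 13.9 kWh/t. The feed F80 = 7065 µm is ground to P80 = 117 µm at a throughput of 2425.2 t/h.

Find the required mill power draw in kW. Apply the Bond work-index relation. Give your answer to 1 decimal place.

P = 27154.6 kW

Bond:  W = 10 Wi (1/√P − 1/√F)
W = 10·13.9·(1/√117 − 1/√7065) = 10·13.9·(0.080553) = 11.1968 kWh/t
Power = W × throughput = 11.1968 kWh/t × 2425.2 t/h = 27154.6 kW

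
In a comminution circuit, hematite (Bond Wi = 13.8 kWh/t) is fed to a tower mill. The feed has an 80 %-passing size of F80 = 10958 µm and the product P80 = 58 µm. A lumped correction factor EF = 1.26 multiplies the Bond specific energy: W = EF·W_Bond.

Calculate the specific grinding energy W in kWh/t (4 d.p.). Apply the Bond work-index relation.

W = 10·Wi·(P80^(-½) − F80^(-½))
1/√58 = 0.131306;  1/√10958 = 0.009553
W = 10·13.8·(0.131306 − 0.009553) = 16.8020 kWh/t
Corrected W = EF·W_Bond = 1.26·16.8020 = 21.1705 kWh/t

W = 21.1705 kWh/t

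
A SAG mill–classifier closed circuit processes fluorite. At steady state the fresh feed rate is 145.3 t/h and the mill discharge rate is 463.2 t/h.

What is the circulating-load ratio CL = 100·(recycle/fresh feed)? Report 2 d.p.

Mill node: discharge = fresh + recycle.
R = M − F = 463.2 − 145.3 = 317.9 t/h
CL = 100·R/F = 100·317.9/145.3 = 218.79 %

CL = 218.79 %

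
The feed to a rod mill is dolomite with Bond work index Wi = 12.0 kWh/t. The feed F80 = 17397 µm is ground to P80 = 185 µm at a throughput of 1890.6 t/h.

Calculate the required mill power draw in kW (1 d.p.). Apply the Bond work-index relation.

W = 10·Wi·(P80^(-½) − F80^(-½))
W = 10·12.0·(1/√185 − 1/√17397) = 10·12.0·(0.065940) = 7.9128 kWh/t
P_mill = W·ṁ = 7.9128·1890.6 = 14959.9 kW

P = 14959.9 kW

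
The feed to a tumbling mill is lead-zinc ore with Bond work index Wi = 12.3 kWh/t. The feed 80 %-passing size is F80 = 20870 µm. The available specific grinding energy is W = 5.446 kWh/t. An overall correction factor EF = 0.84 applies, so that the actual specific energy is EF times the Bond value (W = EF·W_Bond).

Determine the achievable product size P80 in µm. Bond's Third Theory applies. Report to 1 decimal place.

Bond: W = 10·Wi·(1/√P80 − 1/√F80)
W_Bond = W / EF = 5.446 / 0.84 = 6.4833 kWh/t
1/√P80 = 1/√F80 + W_Bond/(10·Wi)
  = 6.4833/(10·12.3) + 1/√20870 = 0.052710 + 0.006922 = 0.059632
P80 = (1/0.059632)² = 16.7695² = 281.22 µm

P80 = 281.2 µm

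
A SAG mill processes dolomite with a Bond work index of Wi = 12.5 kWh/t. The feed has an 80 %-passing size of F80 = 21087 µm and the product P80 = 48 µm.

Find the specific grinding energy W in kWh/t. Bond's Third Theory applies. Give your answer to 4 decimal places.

W = 10·Wi·[P80^(−½) − F80^(−½)]
1/√48 = 0.144338;  1/√21087 = 0.006886
W = 10·12.5·(0.144338 − 0.006886) = 17.1814 kWh/t

W = 17.1814 kWh/t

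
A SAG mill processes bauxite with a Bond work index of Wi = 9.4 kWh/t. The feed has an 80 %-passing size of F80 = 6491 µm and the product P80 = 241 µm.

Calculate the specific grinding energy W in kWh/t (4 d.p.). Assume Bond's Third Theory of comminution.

W = 10 Wi (P80^-0.5 − F80^-0.5)
1/√241 = 0.064416;  1/√6491 = 0.012412
W = 10·9.4·(0.064416 − 0.012412) = 4.8883 kWh/t

W = 4.8883 kWh/t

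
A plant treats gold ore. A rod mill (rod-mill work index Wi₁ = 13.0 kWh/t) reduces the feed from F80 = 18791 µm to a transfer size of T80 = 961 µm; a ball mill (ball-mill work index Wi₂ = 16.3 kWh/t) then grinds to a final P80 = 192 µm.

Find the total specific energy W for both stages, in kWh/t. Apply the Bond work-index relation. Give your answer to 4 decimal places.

Bond:  W = 10 Wi (1/√P − 1/√F)
Stage 1 (18791→961 µm, Wi₁=13.0): W₁ = 10·13.0·(0.032258 − 0.007295) = 3.2452 kWh/t
Stage 2 (961→192 µm, Wi₂=16.3): W₂ = 10·16.3·(0.072169 − 0.032258) = 6.5054 kWh/t
W = W₁ + W₂ = 3.2452 + 6.5054 = 9.7506 kWh/t

W = 9.7506 kWh/t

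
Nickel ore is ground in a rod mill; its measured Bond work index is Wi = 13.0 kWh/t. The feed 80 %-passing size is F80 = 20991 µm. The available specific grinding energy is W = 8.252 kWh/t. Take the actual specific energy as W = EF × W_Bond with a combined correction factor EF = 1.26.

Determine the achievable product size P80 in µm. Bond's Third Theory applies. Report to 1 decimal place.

Bond: W = 10·Wi·(1/√P80 − 1/√F80)
W_Bond = W / EF = 8.252 / 1.26 = 6.5492 kWh/t
⇒ 1/√P80 = W_Bond/(10·Wi) + 1/√F80
  = 6.5492/(10·13.0) + 1/√20991 = 0.050379 + 0.006902 = 0.057281
P80 = (1/0.057281)² = 17.4579² = 304.78 µm

P80 = 304.8 µm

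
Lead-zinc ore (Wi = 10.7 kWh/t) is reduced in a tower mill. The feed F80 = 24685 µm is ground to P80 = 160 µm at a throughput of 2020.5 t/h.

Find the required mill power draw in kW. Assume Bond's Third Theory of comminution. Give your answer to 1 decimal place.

W = 10 Wi / √P80 − 10 Wi / √F80
W = 10·10.7·(1/√160 − 1/√24685) = 10·10.7·(0.072692) = 7.7781 kWh/t
Power = W × throughput = 7.7781 kWh/t × 2020.5 t/h = 15715.6 kW

P = 15715.6 kW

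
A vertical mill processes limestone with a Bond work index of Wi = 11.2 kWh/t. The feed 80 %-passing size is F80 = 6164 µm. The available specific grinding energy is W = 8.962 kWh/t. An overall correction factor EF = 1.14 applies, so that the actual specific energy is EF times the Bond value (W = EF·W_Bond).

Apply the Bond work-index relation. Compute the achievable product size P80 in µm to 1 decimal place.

P80 = 145.4 µm

W_Bond = 10·Wi·(1/√P₈₀ − 1/√F₈₀)
W_Bond = W / EF = 8.962 / 1.14 = 7.8614 kWh/t
1/√P80 = 1/√F80 + W_Bond/(10·Wi)
  = 7.8614/(10·11.2) + 1/√6164 = 0.070191 + 0.012737 = 0.082928
P80 = (1/0.082928)² = 12.0586² = 145.41 µm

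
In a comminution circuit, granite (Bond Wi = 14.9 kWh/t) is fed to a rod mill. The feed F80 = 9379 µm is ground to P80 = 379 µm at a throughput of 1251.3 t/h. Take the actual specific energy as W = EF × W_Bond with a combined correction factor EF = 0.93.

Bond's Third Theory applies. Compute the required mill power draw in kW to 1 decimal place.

W = 10 Wi (1/√P80 − 1/√F80)  [Bond]
W = 10·14.9·(1/√379 − 1/√9379) = 10·14.9·(0.041041) = 6.1151 kWh/t
W_actual = 0.93 × 6.1151 = 5.6870 kWh/t
P = W·T = 5.6870·1251.3 = 7116.2 kW

P = 7116.2 kW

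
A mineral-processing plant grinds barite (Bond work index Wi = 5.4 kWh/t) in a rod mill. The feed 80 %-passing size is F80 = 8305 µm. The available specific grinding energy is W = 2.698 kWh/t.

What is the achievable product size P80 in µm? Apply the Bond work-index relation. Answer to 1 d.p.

W = 10 Wi (P80^-0.5 − F80^-0.5)
1/√P80 = 1/√F80 + W/(10·Wi)
  = 2.6980/(10·5.4) + 1/√8305 = 0.049963 + 0.010973 = 0.060936
P80 = (1/0.060936)² = 16.4106² = 269.31 µm

P80 = 269.3 µm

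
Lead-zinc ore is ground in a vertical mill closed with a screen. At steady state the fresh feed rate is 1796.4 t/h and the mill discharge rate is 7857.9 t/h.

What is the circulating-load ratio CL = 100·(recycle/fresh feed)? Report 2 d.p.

Steady state: M = F + R.
R = M − F = 7857.9 − 1796.4 = 6061.5 t/h
CL = 100·R/F = 100·6061.5/1796.4 = 337.42 %

CL = 337.42 %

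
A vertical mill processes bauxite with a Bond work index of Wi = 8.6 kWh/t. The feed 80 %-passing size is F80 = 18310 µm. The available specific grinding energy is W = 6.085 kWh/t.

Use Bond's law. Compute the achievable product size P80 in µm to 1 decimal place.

W = 10 Wi (1/√P80 − 1/√F80)  [Bond]
⇒ 1/√P80 = W/(10 Wi) + 1/√F80
  = 6.0850/(10·8.6) + 1/√18310 = 0.070756 + 0.007390 = 0.078146
P80 = (1/0.078146)² = 12.7966² = 163.75 µm

P80 = 163.8 µm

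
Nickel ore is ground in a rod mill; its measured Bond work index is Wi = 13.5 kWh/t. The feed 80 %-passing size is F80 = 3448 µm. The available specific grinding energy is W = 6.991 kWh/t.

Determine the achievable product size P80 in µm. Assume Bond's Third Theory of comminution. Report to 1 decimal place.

W = 10 Wi (P80^-0.5 − F80^-0.5)
P80^-0.5 = F80^-0.5 + W/(10 Wi)
  = 6.9910/(10·13.5) + 1/√3448 = 0.051785 + 0.017030 = 0.068815
P80 = (1/0.068815)² = 14.5317² = 211.17 µm

P80 = 211.2 µm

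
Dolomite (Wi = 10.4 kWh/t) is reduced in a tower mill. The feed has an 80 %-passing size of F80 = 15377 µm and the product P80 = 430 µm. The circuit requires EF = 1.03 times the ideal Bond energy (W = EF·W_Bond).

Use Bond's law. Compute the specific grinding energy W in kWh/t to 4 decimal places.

Bond: W = 10·Wi·(1/√P80 − 1/√F80)
1/√430 = 0.048224;  1/√15377 = 0.008064
W = 10·10.4·(0.048224 − 0.008064) = 4.1766 kWh/t
Corrected W = EF·W_Bond = 1.03·4.1766 = 4.3019 kWh/t

W = 4.3019 kWh/t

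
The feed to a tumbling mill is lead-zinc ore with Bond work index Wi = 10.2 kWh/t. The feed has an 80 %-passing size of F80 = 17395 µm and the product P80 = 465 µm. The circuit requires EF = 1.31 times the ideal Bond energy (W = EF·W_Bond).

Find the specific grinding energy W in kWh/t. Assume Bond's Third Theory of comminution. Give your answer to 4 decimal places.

W = 5.1834 kWh/t

W = 10 Wi (1/√P80 − 1/√F80)  [Bond]
1/√465 = 0.046374;  1/√17395 = 0.007582
W = 10·10.2·(0.046374 − 0.007582) = 3.9568 kWh/t
With EF = 1.31: W = 3.9568·1.31 = 5.1834 kWh/t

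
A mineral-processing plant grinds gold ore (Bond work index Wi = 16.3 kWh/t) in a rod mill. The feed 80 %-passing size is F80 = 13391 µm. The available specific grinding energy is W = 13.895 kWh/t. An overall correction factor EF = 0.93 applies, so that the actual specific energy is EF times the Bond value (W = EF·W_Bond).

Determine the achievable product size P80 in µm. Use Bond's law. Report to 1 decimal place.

W = 10·Wi·(P80^(-½) − F80^(-½))
W_Bond = W / EF = 13.895 / 0.93 = 14.9409 kWh/t
P80^-0.5 = F80^-0.5 + W_Bond/(10 Wi)
  = 14.9409/(10·16.3) + 1/√13391 = 0.091662 + 0.008642 = 0.100303
P80 = (1/0.100303)² = 9.9698² = 99.40 µm

P80 = 99.4 µm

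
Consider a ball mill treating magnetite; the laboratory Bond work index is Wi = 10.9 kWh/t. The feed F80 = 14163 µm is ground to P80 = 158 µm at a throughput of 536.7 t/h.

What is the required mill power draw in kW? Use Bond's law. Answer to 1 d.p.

P = 4162.5 kW

W = 10 Wi (1/√P80 − 1/√F80)  [Bond]
W = 10·10.9·(1/√158 − 1/√14163) = 10·10.9·(0.071153) = 7.7557 kWh/t
Mill draw = 7.7557 × 536.7 = 4162.5 kW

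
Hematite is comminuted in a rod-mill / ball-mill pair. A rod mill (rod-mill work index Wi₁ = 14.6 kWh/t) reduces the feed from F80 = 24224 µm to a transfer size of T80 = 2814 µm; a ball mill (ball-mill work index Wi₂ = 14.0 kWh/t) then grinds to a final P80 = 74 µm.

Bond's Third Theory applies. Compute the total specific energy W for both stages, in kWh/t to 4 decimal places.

W = 10 Wi (1/√P80 − 1/√F80)  [Bond]
Stage 1 (24224→2814 µm, Wi₁=14.6): W₁ = 10·14.6·(0.018851 − 0.006425) = 1.8142 kWh/t
Stage 2 (2814→74 µm, Wi₂=14.0): W₂ = 10·14.0·(0.116248 − 0.018851) = 13.6355 kWh/t
W = W₁ + W₂ = 1.8142 + 13.6355 = 15.4497 kWh/t

W = 15.4497 kWh/t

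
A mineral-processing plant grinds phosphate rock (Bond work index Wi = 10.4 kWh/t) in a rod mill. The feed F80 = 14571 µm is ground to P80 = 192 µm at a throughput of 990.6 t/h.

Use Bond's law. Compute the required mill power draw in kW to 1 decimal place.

W = 10·Wi·[P80^(−½) − F80^(−½)]
W = 10·10.4·(1/√192 − 1/√14571) = 10·10.4·(0.063884) = 6.6440 kWh/t
Power = W × throughput = 6.6440 kWh/t × 990.6 t/h = 6581.5 kW

P = 6581.5 kW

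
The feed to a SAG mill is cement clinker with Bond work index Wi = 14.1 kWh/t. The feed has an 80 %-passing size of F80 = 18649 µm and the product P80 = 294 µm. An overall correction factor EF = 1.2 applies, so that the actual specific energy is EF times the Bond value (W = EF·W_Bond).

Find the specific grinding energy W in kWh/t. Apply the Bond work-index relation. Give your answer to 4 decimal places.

Bond:  W = 10 Wi (1/√P − 1/√F)
1/√294 = 0.058321;  1/√18649 = 0.007323
W = 10·14.1·(0.058321 − 0.007323) = 7.1908 kWh/t
Apply correction: 7.1908 × 1.2 = 8.6289 kWh/t

W = 8.6289 kWh/t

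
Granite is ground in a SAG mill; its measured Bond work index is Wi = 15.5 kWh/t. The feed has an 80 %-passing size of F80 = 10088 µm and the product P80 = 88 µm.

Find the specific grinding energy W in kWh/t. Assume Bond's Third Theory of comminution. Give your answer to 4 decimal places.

W = 10 Wi (1/√P80 − 1/√F80)  [Bond]
1/√88 = 0.106600;  1/√10088 = 0.009956
W = 10·15.5·(0.106600 − 0.009956) = 14.9798 kWh/t

W = 14.9798 kWh/t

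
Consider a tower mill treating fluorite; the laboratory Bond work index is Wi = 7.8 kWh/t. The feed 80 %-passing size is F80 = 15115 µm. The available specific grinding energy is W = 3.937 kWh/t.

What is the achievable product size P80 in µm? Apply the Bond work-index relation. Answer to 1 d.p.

P80 = 291.1 µm

W = 10·Wi·[P80^(−½) − F80^(−½)]
⇒ 1/√P80 = W/(10·Wi) + 1/√F80
  = 3.9370/(10·7.8) + 1/√15115 = 0.050474 + 0.008134 = 0.058608
P80 = (1/0.058608)² = 17.0625² = 291.13 µm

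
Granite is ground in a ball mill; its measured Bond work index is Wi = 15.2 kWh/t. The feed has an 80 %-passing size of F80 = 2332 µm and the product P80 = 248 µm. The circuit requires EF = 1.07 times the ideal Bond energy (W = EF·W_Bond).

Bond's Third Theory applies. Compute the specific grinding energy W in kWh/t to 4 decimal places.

W = 6.9597 kWh/t

W = 10 Wi (1/√P80 − 1/√F80)  [Bond]
1/√248 = 0.063500;  1/√2332 = 0.020708
W = 10·15.2·(0.063500 − 0.020708) = 6.5044 kWh/t
Corrected W = EF·W_Bond = 1.07·6.5044 = 6.9597 kWh/t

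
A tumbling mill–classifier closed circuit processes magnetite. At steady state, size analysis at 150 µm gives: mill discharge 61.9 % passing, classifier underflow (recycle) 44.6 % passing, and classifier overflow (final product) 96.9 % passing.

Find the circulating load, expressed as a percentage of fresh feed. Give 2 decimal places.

Classifier node, passing 150 µm:
(1+r)d = ru + o → r = (o−d)/(d−u)
r = (96.9 − 61.9)/(61.9 − 44.6) = 35.0/17.3 = 2.0231
CL = 100·r = 202.31 %

CL = 202.31 %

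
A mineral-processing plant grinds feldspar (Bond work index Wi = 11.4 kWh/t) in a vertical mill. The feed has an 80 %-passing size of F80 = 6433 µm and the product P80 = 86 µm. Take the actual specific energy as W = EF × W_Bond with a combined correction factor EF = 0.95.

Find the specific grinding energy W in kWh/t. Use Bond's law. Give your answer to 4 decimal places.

W = 10.3280 kWh/t

W = 10·Wi·(P80^(-½) − F80^(-½))
1/√86 = 0.107833;  1/√6433 = 0.012468
W = 10·11.4·(0.107833 − 0.012468) = 10.8716 kWh/t
W_actual = 0.95 × 10.8716 = 10.3280 kWh/t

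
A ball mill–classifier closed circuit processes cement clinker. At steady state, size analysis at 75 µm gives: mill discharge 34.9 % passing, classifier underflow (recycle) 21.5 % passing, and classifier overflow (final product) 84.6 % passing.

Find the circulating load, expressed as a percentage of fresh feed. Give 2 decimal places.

CL = 370.90 %

Balance %-passing 75 µm (r = R/F):
d + r·d = r·u + o → r(d−u) = o−d
r = (84.6 − 34.9)/(34.9 − 21.5) = 49.7/13.4 = 3.7090
CL = 100·r = 370.90 %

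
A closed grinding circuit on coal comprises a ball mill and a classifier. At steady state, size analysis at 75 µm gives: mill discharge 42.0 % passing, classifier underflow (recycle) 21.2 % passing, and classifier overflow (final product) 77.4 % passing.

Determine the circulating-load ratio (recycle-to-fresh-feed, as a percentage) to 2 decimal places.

Classifier node, passing 75 µm:
r = (o − d)/(d − u)
r = (77.4 − 42.0)/(42.0 − 21.2) = 35.4/20.8 = 1.7019
CL = 100·r = 170.19 %

CL = 170.19 %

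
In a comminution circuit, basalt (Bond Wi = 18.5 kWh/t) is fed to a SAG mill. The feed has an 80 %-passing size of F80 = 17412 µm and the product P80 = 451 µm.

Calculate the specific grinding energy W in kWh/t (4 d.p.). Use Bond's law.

W = 10·Wi·(P80^(-½) − F80^(-½))
1/√451 = 0.047088;  1/√17412 = 0.007578
W = 10·18.5·(0.047088 − 0.007578) = 7.3093 kWh/t

W = 7.3093 kWh/t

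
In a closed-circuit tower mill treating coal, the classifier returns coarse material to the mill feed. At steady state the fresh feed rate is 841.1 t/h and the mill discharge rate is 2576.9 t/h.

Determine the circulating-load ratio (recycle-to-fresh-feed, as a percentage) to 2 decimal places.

Discharge = new feed + return, hence
R = M − F = 2576.9 − 841.1 = 1735.8 t/h
CL = 100·R/F = 100·1735.8/841.1 = 206.37 %

CL = 206.37 %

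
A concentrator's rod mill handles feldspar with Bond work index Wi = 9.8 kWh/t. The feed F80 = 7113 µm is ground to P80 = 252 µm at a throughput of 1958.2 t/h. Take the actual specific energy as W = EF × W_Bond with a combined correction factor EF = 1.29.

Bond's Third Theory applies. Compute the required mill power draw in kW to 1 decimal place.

P = 12659.3 kW

W = 10 Wi (1/√P80 − 1/√F80)  [Bond]
W = 10·9.8·(1/√252 − 1/√7113) = 10·9.8·(0.051137) = 5.0114 kWh/t
W_actual = 1.29 × 5.0114 = 6.4648 kWh/t
P = W·T = 6.4648·1958.2 = 12659.3 kW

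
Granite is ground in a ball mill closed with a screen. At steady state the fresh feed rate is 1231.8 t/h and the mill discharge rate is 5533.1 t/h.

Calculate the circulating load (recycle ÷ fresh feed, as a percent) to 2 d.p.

M = F + R at steady state, so:
R = M − F = 5533.1 − 1231.8 = 4301.3 t/h
CL = 100·R/F = 100·4301.3/1231.8 = 349.19 %

CL = 349.19 %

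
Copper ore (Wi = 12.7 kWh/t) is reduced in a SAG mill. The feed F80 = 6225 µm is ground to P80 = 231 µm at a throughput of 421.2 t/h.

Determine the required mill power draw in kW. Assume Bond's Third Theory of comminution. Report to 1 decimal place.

P = 2841.6 kW

W = 10 Wi / √P80 − 10 Wi / √F80
W = 10·12.7·(1/√231 − 1/√6225) = 10·12.7·(0.053121) = 6.7463 kWh/t
Power = W × throughput = 6.7463 kWh/t × 421.2 t/h = 2841.6 kW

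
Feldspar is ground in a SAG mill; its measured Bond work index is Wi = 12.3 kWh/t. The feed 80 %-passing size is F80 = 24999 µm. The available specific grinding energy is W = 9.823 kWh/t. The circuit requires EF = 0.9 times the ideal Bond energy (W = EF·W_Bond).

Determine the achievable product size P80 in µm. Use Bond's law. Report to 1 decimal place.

P80 = 110.7 µm

Bond:  W = 10 Wi (1/√P − 1/√F)
W_Bond = W / EF = 9.823 / 0.9 = 10.9144 kWh/t
⇒ 1/√P80 = W_Bond/(10 Wi) + 1/√F80
  = 10.9144/(10·12.3) + 1/√24999 = 0.088735 + 0.006325 = 0.095060
P80 = (1/0.095060)² = 10.5197² = 110.66 µm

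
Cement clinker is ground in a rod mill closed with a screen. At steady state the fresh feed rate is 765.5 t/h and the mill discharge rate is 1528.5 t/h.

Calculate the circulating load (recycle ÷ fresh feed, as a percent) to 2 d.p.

Discharge = new feed + return, hence
R = M − F = 1528.5 − 765.5 = 763.0 t/h
CL = 100·R/F = 100·763.0/765.5 = 99.67 %

CL = 99.67 %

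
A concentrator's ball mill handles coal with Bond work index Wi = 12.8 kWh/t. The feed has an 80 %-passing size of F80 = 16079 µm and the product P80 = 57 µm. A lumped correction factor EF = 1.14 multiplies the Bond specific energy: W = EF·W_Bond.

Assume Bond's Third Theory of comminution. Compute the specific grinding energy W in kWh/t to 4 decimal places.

W = 10 Wi (1/√P80 − 1/√F80)  [Bond]
1/√57 = 0.132453;  1/√16079 = 0.007886
W = 10·12.8·(0.132453 − 0.007886) = 15.9446 kWh/t
Corrected W = EF·W_Bond = 1.14·15.9446 = 18.1768 kWh/t

W = 18.1768 kWh/t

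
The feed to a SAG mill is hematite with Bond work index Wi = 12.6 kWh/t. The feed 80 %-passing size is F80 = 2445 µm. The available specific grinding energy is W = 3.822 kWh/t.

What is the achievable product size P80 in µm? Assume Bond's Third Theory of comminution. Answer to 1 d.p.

P80 = 391.2 µm

W = 10 Wi (P80^-0.5 − F80^-0.5)
P80^-0.5 = F80^-0.5 + W/(10 Wi)
  = 3.8220/(10·12.6) + 1/√2445 = 0.030333 + 0.020224 = 0.050557
P80 = (1/0.050557)² = 19.7796² = 391.23 µm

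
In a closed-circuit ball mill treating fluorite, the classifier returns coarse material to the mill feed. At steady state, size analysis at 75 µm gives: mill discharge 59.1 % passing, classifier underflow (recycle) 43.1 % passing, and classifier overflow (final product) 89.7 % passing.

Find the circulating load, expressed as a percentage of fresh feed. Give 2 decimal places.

Two-product formula at 75 µm:
Fd + Rd = Ru + Fo ⇒ R/F = (o−d)/(d−u)
r = (89.7 − 59.1)/(59.1 − 43.1) = 30.6/16.0 = 1.9125
CL = 100·r = 191.25 %

CL = 191.25 %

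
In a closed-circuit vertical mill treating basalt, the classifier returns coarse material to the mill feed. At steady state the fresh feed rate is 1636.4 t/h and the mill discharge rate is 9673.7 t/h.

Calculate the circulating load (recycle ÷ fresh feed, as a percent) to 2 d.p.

CL = 491.16 %

Steady state: M = F + R.
R = M − F = 9673.7 − 1636.4 = 8037.3 t/h
CL = 100·R/F = 100·8037.3/1636.4 = 491.16 %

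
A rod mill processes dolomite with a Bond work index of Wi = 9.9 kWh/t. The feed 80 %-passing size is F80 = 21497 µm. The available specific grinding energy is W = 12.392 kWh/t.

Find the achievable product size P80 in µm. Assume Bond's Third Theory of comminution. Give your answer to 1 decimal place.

P80 = 57.4 µm

W = 10·Wi·(P80^(-½) − F80^(-½))
P80^(−½) = W/(10 Wi) + F80^(−½)
  = 12.3920/(10·9.9) + 1/√21497 = 0.125172 + 0.006820 = 0.131992
P80 = (1/0.131992)² = 7.5762² = 57.40 µm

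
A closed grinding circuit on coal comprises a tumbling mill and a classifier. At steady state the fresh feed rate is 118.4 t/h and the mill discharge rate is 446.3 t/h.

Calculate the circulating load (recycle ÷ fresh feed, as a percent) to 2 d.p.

Steady state: M = F + R.
R = M − F = 446.3 − 118.4 = 327.9 t/h
CL = 100·R/F = 100·327.9/118.4 = 276.94 %

CL = 276.94 %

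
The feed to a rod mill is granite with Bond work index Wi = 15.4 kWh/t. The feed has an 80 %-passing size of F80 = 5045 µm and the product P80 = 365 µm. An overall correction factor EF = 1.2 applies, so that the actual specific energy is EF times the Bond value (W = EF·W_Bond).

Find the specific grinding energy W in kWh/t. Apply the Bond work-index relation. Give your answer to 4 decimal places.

W = 10 Wi (1/√P80 − 1/√F80)  [Bond]
1/√365 = 0.052342;  1/√5045 = 0.014079
W = 10·15.4·(0.052342 − 0.014079) = 5.8926 kWh/t
With EF = 1.2: W = 5.8926·1.2 = 7.0711 kWh/t

W = 7.0711 kWh/t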